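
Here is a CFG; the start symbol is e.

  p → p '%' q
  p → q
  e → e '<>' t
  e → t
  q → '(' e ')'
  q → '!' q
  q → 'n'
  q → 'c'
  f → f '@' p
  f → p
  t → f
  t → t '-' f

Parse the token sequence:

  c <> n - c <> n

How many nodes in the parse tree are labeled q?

[e [e [e [t [f [p [q c]]]]] <> [t [t [f [p [q n]]]] - [f [p [q c]]]]] <> [t [f [p [q n]]]]]

4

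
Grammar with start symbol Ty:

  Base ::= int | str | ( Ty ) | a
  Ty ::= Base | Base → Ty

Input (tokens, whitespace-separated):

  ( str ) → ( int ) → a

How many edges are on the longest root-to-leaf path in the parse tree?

5

[Ty [Base ( [Ty [Base str]] )] → [Ty [Base ( [Ty [Base int]] )] → [Ty [Base a]]]]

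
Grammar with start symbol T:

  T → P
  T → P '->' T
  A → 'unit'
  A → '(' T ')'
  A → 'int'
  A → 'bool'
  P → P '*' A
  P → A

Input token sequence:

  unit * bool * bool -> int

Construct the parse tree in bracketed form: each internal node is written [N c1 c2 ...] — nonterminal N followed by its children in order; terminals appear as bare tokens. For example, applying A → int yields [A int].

[T [P [P [P [A unit]] * [A bool]] * [A bool]] -> [T [P [A int]]]]

T
P -> T
P * A -> T
P * A * A -> T
A * A * A -> T
unit * A * A -> T
unit * bool * A -> T
unit * bool * bool -> T
unit * bool * bool -> P
unit * bool * bool -> A
unit * bool * bool -> int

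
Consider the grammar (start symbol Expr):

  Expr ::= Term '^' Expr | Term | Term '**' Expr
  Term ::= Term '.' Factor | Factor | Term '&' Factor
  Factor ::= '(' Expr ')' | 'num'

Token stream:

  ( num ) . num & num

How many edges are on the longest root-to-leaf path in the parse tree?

8

[Expr [Term [Term [Term [Factor ( [Expr [Term [Factor num]]] )]] . [Factor num]] & [Factor num]]]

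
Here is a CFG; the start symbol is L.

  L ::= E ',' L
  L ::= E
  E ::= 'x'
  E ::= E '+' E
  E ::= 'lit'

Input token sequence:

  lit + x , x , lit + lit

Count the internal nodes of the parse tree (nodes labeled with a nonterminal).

[L [E [E lit] + [E x]] , [L [E x] , [L [E [E lit] + [E lit]]]]]

10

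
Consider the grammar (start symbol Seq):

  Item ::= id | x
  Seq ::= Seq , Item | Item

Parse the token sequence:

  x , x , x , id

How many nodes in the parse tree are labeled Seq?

4

[Seq [Seq [Seq [Seq [Item x]] , [Item x]] , [Item x]] , [Item id]]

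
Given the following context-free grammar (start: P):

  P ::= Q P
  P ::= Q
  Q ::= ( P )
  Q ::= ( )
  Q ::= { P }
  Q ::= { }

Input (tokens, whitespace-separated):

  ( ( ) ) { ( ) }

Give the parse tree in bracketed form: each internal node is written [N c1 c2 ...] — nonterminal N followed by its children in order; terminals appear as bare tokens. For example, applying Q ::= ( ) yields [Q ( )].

[P [Q ( [P [Q ( )]] )] [P [Q { [P [Q ( )]] }]]]

P
Q P
( P ) P
( Q ) P
( ( ) ) P
( ( ) ) Q
( ( ) ) { P }
( ( ) ) { Q }
( ( ) ) { ( ) }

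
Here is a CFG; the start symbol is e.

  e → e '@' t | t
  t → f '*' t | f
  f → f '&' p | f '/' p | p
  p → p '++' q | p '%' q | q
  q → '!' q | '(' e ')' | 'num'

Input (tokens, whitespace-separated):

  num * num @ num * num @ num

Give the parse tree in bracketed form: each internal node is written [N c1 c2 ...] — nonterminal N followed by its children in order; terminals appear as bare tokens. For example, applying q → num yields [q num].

e
e @ t
e @ t @ t
t @ t @ t
f * t @ t @ t
p * t @ t @ t
q * t @ t @ t
num * t @ t @ t
num * f @ t @ t
num * p @ t @ t
num * q @ t @ t
num * num @ t @ t
num * num @ f * t @ t
num * num @ p * t @ t
num * num @ q * t @ t
num * num @ num * t @ t
num * num @ num * f @ t
num * num @ num * p @ t
num * num @ num * q @ t
num * num @ num * num @ t
num * num @ num * num @ f
num * num @ num * num @ p
num * num @ num * num @ q
num * num @ num * num @ num

[e [e [e [t [f [p [q num]]] * [t [f [p [q num]]]]]] @ [t [f [p [q num]]] * [t [f [p [q num]]]]]] @ [t [f [p [q num]]]]]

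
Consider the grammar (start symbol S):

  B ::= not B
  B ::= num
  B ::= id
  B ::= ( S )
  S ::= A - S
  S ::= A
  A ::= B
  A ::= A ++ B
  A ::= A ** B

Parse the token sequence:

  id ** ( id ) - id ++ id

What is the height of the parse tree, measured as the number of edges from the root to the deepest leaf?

[S [A [A [B id]] ** [B ( [S [A [B id]]] )]] - [S [A [A [B id]] ++ [B id]]]]

6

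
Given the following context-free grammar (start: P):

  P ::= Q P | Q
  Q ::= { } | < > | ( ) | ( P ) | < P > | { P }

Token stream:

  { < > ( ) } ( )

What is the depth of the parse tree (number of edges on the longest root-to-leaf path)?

[P [Q { [P [Q < >] [P [Q ( )]]] }] [P [Q ( )]]]

5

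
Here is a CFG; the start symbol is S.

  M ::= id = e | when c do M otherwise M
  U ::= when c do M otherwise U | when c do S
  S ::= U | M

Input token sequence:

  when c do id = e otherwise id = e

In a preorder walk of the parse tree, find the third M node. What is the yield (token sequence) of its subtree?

id = e

[S [M when c do [M id = e] otherwise [M id = e]]]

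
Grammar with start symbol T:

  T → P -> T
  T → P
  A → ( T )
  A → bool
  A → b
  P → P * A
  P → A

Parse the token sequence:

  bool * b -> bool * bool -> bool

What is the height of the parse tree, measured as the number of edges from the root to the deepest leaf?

[T [P [P [A bool]] * [A b]] -> [T [P [P [A bool]] * [A bool]] -> [T [P [A bool]]]]]

5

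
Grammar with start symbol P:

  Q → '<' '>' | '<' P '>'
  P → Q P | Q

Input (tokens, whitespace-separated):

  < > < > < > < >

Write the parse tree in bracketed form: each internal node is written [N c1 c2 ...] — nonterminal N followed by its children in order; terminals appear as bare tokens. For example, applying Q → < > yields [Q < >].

[P [Q < >] [P [Q < >] [P [Q < >] [P [Q < >]]]]]

P
Q P
< > P
< > Q P
< > < > P
< > < > Q P
< > < > < > P
< > < > < > Q
< > < > < > < >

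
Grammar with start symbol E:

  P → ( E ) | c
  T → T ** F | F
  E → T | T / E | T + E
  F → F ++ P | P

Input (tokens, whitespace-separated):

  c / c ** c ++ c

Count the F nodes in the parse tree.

[E [T [F [P c]]] / [E [T [T [F [P c]]] ** [F [F [P c]] ++ [P c]]]]]

4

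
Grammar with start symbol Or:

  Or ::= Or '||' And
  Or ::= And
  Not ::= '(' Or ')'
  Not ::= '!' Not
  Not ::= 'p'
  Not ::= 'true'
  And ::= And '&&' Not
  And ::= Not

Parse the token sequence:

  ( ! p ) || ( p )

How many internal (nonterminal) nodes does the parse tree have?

[Or [Or [And [Not ( [Or [And [Not ! [Not p]]]] )]]] || [And [Not ( [Or [And [Not p]]] )]]]

13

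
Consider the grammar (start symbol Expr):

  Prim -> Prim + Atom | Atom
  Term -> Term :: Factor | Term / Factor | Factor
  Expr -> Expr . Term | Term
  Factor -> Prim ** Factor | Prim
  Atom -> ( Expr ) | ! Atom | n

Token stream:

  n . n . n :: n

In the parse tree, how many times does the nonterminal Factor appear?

[Expr [Expr [Expr [Term [Factor [Prim [Atom n]]]]] . [Term [Factor [Prim [Atom n]]]]] . [Term [Term [Factor [Prim [Atom n]]]] :: [Factor [Prim [Atom n]]]]]

4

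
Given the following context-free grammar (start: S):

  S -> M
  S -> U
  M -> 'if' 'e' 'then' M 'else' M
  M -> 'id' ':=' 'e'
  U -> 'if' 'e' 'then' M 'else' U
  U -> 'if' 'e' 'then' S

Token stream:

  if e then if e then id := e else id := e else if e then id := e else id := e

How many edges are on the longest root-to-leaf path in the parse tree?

4

[S [M if e then [M if e then [M id := e] else [M id := e]] else [M if e then [M id := e] else [M id := e]]]]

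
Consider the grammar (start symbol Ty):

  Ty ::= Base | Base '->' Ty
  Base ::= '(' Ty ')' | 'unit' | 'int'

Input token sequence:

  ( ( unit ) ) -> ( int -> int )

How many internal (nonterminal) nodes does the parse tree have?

12

[Ty [Base ( [Ty [Base ( [Ty [Base unit]] )]] )] -> [Ty [Base ( [Ty [Base int] -> [Ty [Base int]]] )]]]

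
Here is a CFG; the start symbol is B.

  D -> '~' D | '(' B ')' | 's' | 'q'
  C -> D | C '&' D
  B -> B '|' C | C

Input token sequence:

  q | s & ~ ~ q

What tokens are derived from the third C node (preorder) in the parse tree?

[B [B [C [D q]]] | [C [C [D s]] & [D ~ [D ~ [D q]]]]]

s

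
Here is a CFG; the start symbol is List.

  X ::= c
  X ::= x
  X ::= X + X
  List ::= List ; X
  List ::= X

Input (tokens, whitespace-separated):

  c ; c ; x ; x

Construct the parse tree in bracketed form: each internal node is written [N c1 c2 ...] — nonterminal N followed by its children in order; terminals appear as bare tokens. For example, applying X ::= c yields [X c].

List
List ; X
List ; X ; X
List ; X ; X ; X
X ; X ; X ; X
c ; X ; X ; X
c ; c ; X ; X
c ; c ; x ; X
c ; c ; x ; x

[List [List [List [List [X c]] ; [X c]] ; [X x]] ; [X x]]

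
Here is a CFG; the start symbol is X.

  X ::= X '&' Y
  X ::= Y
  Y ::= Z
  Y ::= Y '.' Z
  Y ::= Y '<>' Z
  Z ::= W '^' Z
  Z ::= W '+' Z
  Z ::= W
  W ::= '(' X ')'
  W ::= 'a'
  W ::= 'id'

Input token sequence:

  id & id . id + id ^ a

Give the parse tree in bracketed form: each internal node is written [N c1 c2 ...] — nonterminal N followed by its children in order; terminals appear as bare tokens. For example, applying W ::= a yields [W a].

[X [X [Y [Z [W id]]]] & [Y [Y [Z [W id]]] . [Z [W id] + [Z [W id] ^ [Z [W a]]]]]]

X
X & Y
Y & Y
Z & Y
W & Y
id & Y
id & Y . Z
id & Z . Z
id & W . Z
id & id . Z
id & id . W + Z
id & id . id + Z
id & id . id + W ^ Z
id & id . id + id ^ Z
id & id . id + id ^ W
id & id . id + id ^ a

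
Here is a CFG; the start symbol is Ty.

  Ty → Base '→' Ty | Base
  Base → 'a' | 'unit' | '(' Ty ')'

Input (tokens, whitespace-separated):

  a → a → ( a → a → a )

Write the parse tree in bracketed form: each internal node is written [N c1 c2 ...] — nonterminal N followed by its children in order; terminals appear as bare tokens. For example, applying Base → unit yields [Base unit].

Ty
Base → Ty
a → Ty
a → Base → Ty
a → a → Ty
a → a → Base
a → a → ( Ty )
a → a → ( Base → Ty )
a → a → ( a → Ty )
a → a → ( a → Base → Ty )
a → a → ( a → a → Ty )
a → a → ( a → a → Base )
a → a → ( a → a → a )

[Ty [Base a] → [Ty [Base a] → [Ty [Base ( [Ty [Base a] → [Ty [Base a] → [Ty [Base a]]]] )]]]]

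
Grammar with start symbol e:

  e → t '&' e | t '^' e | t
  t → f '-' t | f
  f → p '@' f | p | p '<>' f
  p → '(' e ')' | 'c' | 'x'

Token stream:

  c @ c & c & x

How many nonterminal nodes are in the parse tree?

14

[e [t [f [p c] @ [f [p c]]]] & [e [t [f [p c]]] & [e [t [f [p x]]]]]]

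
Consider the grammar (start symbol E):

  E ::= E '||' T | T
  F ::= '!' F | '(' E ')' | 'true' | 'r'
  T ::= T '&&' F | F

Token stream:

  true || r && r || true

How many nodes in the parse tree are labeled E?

3

[E [E [E [T [F true]]] || [T [T [F r]] && [F r]]] || [T [F true]]]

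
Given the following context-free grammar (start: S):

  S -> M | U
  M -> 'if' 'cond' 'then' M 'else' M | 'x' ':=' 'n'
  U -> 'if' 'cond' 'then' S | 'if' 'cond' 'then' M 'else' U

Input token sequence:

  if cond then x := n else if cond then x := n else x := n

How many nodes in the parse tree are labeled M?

5

[S [M if cond then [M x := n] else [M if cond then [M x := n] else [M x := n]]]]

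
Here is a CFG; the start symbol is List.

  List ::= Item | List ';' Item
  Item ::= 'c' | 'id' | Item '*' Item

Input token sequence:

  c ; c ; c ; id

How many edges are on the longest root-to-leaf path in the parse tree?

5

[List [List [List [List [Item c]] ; [Item c]] ; [Item c]] ; [Item id]]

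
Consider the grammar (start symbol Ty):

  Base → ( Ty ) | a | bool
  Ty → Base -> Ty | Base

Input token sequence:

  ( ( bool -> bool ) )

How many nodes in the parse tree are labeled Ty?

4

[Ty [Base ( [Ty [Base ( [Ty [Base bool] -> [Ty [Base bool]]] )]] )]]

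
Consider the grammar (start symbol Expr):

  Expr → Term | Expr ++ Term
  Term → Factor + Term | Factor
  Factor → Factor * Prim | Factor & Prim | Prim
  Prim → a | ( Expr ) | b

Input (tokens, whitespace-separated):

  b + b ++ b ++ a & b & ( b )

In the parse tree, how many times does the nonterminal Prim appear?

7

[Expr [Expr [Expr [Term [Factor [Prim b]] + [Term [Factor [Prim b]]]]] ++ [Term [Factor [Prim b]]]] ++ [Term [Factor [Factor [Factor [Prim a]] & [Prim b]] & [Prim ( [Expr [Term [Factor [Prim b]]]] )]]]]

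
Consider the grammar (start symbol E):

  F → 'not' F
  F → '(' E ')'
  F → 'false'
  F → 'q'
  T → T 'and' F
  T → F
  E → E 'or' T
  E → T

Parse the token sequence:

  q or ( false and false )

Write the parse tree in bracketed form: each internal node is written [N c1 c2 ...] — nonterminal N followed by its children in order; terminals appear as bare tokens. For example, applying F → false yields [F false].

E
E or T
T or T
F or T
q or T
q or F
q or ( E )
q or ( T )
q or ( T and F )
q or ( F and F )
q or ( false and F )
q or ( false and false )

[E [E [T [F q]]] or [T [F ( [E [T [T [F false]] and [F false]]] )]]]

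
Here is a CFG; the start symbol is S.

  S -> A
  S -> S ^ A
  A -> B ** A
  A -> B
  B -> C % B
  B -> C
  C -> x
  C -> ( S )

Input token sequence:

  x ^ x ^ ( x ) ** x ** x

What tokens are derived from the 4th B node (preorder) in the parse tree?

[S [S [S [A [B [C x]]]] ^ [A [B [C x]]]] ^ [A [B [C ( [S [A [B [C x]]]] )]] ** [A [B [C x]] ** [A [B [C x]]]]]]

x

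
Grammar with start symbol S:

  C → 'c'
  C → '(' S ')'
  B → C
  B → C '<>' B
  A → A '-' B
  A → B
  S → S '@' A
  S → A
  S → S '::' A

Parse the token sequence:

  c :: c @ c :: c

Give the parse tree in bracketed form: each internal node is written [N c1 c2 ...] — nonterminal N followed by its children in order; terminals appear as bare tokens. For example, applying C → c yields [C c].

[S [S [S [S [A [B [C c]]]] :: [A [B [C c]]]] @ [A [B [C c]]]] :: [A [B [C c]]]]

S
S :: A
S @ A :: A
S :: A @ A :: A
A :: A @ A :: A
B :: A @ A :: A
C :: A @ A :: A
c :: A @ A :: A
c :: B @ A :: A
c :: C @ A :: A
c :: c @ A :: A
c :: c @ B :: A
c :: c @ C :: A
c :: c @ c :: A
c :: c @ c :: B
c :: c @ c :: C
c :: c @ c :: c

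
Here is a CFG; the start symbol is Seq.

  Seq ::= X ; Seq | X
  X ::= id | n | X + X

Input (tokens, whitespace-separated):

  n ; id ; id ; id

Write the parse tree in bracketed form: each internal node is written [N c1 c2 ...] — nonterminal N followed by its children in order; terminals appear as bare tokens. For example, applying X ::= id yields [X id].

[Seq [X n] ; [Seq [X id] ; [Seq [X id] ; [Seq [X id]]]]]

Seq
X ; Seq
n ; Seq
n ; X ; Seq
n ; id ; Seq
n ; id ; X ; Seq
n ; id ; id ; Seq
n ; id ; id ; X
n ; id ; id ; id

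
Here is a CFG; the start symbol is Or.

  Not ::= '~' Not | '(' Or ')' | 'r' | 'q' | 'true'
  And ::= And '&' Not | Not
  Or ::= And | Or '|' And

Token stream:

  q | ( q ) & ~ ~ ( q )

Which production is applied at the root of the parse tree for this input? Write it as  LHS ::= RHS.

Or ::= Or '|' And

[Or [Or [And [Not q]]] | [And [And [Not ( [Or [And [Not q]]] )]] & [Not ~ [Not ~ [Not ( [Or [And [Not q]]] )]]]]]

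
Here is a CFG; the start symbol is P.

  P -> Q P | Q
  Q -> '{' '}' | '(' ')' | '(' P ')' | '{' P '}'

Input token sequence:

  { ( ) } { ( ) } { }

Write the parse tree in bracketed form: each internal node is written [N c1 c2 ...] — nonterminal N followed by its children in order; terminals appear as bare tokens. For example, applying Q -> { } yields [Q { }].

P
Q P
{ P } P
{ Q } P
{ ( ) } P
{ ( ) } Q P
{ ( ) } { P } P
{ ( ) } { Q } P
{ ( ) } { ( ) } P
{ ( ) } { ( ) } Q
{ ( ) } { ( ) } { }

[P [Q { [P [Q ( )]] }] [P [Q { [P [Q ( )]] }] [P [Q { }]]]]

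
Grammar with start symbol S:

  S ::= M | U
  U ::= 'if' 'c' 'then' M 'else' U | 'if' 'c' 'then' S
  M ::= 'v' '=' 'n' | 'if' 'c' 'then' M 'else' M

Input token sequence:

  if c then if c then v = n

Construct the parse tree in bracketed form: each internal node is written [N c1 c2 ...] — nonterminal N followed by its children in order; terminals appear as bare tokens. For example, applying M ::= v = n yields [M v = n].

[S [U if c then [S [U if c then [S [M v = n]]]]]]

S
U
if c then S
if c then U
if c then if c then S
if c then if c then M
if c then if c then v = n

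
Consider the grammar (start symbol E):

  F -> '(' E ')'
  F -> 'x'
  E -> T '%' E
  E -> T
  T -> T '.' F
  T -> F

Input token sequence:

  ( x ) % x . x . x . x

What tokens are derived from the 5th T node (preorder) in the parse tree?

[E [T [F ( [E [T [F x]]] )]] % [E [T [T [T [T [F x]] . [F x]] . [F x]] . [F x]]]]

x . x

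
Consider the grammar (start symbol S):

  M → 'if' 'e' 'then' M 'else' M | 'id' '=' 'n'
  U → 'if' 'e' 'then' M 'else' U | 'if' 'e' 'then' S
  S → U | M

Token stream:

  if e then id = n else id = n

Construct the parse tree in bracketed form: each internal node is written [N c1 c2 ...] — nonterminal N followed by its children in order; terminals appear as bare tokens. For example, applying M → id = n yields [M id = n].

S
M
if e then M else M
if e then id = n else M
if e then id = n else id = n

[S [M if e then [M id = n] else [M id = n]]]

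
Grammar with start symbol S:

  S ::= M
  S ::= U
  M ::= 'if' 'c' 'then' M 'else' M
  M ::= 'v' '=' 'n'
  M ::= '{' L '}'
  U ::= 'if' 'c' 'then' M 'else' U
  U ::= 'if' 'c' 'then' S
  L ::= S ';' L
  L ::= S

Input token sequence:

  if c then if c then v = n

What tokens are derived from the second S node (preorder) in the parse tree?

if c then v = n

[S [U if c then [S [U if c then [S [M v = n]]]]]]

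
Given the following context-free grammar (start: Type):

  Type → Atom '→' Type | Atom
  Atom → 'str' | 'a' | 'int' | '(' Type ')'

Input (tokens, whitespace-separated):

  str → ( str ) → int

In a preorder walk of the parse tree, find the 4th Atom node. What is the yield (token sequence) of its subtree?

int

[Type [Atom str] → [Type [Atom ( [Type [Atom str]] )] → [Type [Atom int]]]]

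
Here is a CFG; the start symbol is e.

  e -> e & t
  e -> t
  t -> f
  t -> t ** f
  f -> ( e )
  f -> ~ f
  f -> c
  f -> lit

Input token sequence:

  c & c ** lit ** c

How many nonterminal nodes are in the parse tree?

10

[e [e [t [f c]]] & [t [t [t [f c]] ** [f lit]] ** [f c]]]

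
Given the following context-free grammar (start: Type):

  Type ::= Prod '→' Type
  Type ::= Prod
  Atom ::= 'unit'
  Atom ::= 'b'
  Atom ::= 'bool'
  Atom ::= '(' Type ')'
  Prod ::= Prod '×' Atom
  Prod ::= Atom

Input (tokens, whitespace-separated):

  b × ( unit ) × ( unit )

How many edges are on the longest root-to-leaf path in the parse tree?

7

[Type [Prod [Prod [Prod [Atom b]] × [Atom ( [Type [Prod [Atom unit]]] )]] × [Atom ( [Type [Prod [Atom unit]]] )]]]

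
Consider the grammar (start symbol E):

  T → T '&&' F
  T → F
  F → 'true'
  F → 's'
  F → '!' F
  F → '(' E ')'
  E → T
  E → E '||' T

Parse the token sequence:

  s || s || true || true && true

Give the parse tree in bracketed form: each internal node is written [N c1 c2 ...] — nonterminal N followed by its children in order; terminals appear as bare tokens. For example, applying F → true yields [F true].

E
E || T
E || T || T
E || T || T || T
T || T || T || T
F || T || T || T
s || T || T || T
s || F || T || T
s || s || T || T
s || s || F || T
s || s || true || T
s || s || true || T && F
s || s || true || F && F
s || s || true || true && F
s || s || true || true && true

[E [E [E [E [T [F s]]] || [T [F s]]] || [T [F true]]] || [T [T [F true]] && [F true]]]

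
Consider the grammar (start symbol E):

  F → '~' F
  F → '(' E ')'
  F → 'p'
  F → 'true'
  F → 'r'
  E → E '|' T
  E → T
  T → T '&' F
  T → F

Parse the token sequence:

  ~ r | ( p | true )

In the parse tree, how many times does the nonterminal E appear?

4

[E [E [T [F ~ [F r]]]] | [T [F ( [E [E [T [F p]]] | [T [F true]]] )]]]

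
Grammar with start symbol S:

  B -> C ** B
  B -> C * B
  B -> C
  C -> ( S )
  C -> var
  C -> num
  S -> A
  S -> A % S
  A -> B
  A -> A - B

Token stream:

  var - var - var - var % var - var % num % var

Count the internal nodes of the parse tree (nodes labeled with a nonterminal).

28

[S [A [A [A [A [B [C var]]] - [B [C var]]] - [B [C var]]] - [B [C var]]] % [S [A [A [B [C var]]] - [B [C var]]] % [S [A [B [C num]]] % [S [A [B [C var]]]]]]]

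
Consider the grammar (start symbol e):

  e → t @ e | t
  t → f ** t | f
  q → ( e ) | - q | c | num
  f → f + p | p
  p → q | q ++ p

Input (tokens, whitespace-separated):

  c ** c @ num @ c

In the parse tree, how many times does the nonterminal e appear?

[e [t [f [p [q c]]] ** [t [f [p [q c]]]]] @ [e [t [f [p [q num]]]] @ [e [t [f [p [q c]]]]]]]

3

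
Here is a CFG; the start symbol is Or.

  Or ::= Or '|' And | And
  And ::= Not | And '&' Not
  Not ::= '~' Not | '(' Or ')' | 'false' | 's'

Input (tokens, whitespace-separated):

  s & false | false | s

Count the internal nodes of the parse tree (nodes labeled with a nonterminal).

11

[Or [Or [Or [And [And [Not s]] & [Not false]]] | [And [Not false]]] | [And [Not s]]]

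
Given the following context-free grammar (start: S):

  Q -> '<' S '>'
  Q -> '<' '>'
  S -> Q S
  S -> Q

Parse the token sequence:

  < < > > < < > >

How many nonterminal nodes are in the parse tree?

8

[S [Q < [S [Q < >]] >] [S [Q < [S [Q < >]] >]]]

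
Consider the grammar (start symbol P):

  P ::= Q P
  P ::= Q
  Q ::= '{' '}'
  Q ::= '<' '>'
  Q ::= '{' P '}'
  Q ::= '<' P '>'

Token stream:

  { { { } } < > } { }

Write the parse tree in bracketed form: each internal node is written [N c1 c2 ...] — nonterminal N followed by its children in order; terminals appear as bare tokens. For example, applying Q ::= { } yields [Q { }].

[P [Q { [P [Q { [P [Q { }]] }] [P [Q < >]]] }] [P [Q { }]]]

P
Q P
{ P } P
{ Q P } P
{ { P } P } P
{ { Q } P } P
{ { { } } P } P
{ { { } } Q } P
{ { { } } < > } P
{ { { } } < > } Q
{ { { } } < > } { }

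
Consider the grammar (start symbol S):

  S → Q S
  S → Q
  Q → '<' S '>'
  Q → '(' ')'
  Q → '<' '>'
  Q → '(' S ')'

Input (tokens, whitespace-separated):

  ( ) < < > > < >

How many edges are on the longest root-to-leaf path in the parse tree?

5

[S [Q ( )] [S [Q < [S [Q < >]] >] [S [Q < >]]]]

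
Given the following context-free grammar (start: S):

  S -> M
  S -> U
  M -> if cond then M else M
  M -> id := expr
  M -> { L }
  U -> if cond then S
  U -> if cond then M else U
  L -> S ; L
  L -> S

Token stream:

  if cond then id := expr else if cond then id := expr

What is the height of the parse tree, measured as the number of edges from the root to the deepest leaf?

[S [U if cond then [M id := expr] else [U if cond then [S [M id := expr]]]]]

5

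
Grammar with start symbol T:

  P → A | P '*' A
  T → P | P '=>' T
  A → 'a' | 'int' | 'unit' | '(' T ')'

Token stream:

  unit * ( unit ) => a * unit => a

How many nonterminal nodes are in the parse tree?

16

[T [P [P [A unit]] * [A ( [T [P [A unit]]] )]] => [T [P [P [A a]] * [A unit]] => [T [P [A a]]]]]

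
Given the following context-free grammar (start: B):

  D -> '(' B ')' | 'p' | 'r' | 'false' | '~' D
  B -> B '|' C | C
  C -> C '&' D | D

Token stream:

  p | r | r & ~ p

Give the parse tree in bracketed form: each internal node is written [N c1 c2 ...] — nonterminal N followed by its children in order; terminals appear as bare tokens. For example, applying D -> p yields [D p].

[B [B [B [C [D p]]] | [C [D r]]] | [C [C [D r]] & [D ~ [D p]]]]

B
B | C
B | C | C
C | C | C
D | C | C
p | C | C
p | D | C
p | r | C
p | r | C & D
p | r | D & D
p | r | r & D
p | r | r & ~ D
p | r | r & ~ p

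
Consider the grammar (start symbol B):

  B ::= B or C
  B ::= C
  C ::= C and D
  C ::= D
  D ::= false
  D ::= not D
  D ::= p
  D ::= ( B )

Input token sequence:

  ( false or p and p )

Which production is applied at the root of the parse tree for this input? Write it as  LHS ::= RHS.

B ::= C

[B [C [D ( [B [B [C [D false]]] or [C [C [D p]] and [D p]]] )]]]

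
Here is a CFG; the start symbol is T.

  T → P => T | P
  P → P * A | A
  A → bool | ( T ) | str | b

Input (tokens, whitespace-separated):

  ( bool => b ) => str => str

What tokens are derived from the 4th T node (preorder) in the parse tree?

str => str

[T [P [A ( [T [P [A bool]] => [T [P [A b]]]] )]] => [T [P [A str]] => [T [P [A str]]]]]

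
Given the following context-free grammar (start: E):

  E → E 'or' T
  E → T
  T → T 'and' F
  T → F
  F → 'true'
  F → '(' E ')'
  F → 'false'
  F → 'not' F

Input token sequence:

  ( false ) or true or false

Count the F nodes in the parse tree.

[E [E [E [T [F ( [E [T [F false]]] )]]] or [T [F true]]] or [T [F false]]]

4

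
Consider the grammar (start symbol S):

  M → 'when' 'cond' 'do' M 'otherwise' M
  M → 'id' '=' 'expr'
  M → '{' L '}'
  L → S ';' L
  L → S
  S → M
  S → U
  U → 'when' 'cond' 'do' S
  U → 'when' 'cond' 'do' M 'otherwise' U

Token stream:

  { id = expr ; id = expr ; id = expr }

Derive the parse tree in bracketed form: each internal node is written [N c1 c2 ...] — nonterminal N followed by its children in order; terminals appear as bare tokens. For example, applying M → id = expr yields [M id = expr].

[S [M { [L [S [M id = expr]] ; [L [S [M id = expr]] ; [L [S [M id = expr]]]]] }]]

S
M
{ L }
{ S ; L }
{ M ; L }
{ id = expr ; L }
{ id = expr ; S ; L }
{ id = expr ; M ; L }
{ id = expr ; id = expr ; L }
{ id = expr ; id = expr ; S }
{ id = expr ; id = expr ; M }
{ id = expr ; id = expr ; id = expr }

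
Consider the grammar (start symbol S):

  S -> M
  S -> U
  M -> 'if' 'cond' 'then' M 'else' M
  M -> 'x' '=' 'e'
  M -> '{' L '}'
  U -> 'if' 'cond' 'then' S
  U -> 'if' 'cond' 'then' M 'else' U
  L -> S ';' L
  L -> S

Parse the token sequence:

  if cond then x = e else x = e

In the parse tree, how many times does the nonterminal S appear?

1

[S [M if cond then [M x = e] else [M x = e]]]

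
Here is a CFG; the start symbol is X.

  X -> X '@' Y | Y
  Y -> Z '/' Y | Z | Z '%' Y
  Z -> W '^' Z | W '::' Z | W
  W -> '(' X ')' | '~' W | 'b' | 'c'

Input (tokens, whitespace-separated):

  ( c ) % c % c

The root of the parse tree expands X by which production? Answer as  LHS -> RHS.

X -> Y

[X [Y [Z [W ( [X [Y [Z [W c]]]] )]] % [Y [Z [W c]] % [Y [Z [W c]]]]]]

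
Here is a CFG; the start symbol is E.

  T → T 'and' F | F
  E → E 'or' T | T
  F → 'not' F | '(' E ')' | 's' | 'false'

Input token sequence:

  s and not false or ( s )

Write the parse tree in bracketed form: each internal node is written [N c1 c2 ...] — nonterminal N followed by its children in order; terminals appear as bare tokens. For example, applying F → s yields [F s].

E
E or T
T or T
T and F or T
F and F or T
s and F or T
s and not F or T
s and not false or T
s and not false or F
s and not false or ( E )
s and not false or ( T )
s and not false or ( F )
s and not false or ( s )

[E [E [T [T [F s]] and [F not [F false]]]] or [T [F ( [E [T [F s]]] )]]]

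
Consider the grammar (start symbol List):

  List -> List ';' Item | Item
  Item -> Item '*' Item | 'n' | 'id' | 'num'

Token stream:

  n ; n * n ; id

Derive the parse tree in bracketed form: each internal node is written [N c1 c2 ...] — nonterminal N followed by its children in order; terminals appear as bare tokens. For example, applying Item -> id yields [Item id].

[List [List [List [Item n]] ; [Item [Item n] * [Item n]]] ; [Item id]]

List
List ; Item
List ; Item ; Item
Item ; Item ; Item
n ; Item ; Item
n ; Item * Item ; Item
n ; n * Item ; Item
n ; n * n ; Item
n ; n * n ; id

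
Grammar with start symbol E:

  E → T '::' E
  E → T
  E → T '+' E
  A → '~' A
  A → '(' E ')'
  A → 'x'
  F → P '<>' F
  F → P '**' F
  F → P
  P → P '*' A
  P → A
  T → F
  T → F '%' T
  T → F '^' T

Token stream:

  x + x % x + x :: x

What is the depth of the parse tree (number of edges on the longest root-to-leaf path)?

8

[E [T [F [P [A x]]]] + [E [T [F [P [A x]]] % [T [F [P [A x]]]]] + [E [T [F [P [A x]]]] :: [E [T [F [P [A x]]]]]]]]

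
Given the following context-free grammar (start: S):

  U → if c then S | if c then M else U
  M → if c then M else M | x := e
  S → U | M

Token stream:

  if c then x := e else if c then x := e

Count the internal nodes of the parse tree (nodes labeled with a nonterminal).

6

[S [U if c then [M x := e] else [U if c then [S [M x := e]]]]]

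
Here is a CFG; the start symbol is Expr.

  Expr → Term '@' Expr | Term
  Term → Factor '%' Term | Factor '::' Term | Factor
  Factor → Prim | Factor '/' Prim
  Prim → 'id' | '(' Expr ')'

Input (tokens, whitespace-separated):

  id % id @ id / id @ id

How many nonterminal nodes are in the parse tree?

17

[Expr [Term [Factor [Prim id]] % [Term [Factor [Prim id]]]] @ [Expr [Term [Factor [Factor [Prim id]] / [Prim id]]] @ [Expr [Term [Factor [Prim id]]]]]]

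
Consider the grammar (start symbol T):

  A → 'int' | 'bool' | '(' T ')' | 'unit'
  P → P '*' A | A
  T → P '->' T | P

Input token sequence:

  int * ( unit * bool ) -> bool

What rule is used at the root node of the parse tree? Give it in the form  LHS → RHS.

T → P '->' T

[T [P [P [A int]] * [A ( [T [P [P [A unit]] * [A bool]]] )]] -> [T [P [A bool]]]]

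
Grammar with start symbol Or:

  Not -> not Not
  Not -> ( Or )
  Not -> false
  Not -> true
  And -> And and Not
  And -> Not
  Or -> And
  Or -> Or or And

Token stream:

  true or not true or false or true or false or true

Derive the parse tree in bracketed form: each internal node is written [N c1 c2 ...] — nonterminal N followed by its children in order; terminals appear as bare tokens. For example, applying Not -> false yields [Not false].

Or
Or or And
Or or And or And
Or or And or And or And
Or or And or And or And or And
Or or And or And or And or And or And
And or And or And or And or And or And
Not or And or And or And or And or And
true or And or And or And or And or And
true or Not or And or And or And or And
true or not Not or And or And or And or And
true or not true or And or And or And or And
true or not true or Not or And or And or And
true or not true or false or And or And or And
true or not true or false or Not or And or And
true or not true or false or true or And or And
true or not true or false or true or Not or And
true or not true or false or true or false or And
true or not true or false or true or false or Not
true or not true or false or true or false or true

[Or [Or [Or [Or [Or [Or [And [Not true]]] or [And [Not not [Not true]]]] or [And [Not false]]] or [And [Not true]]] or [And [Not false]]] or [And [Not true]]]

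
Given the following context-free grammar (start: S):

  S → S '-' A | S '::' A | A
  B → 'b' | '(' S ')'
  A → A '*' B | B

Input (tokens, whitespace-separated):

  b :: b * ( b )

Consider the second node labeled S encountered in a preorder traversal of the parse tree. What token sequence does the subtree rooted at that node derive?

b

[S [S [A [B b]]] :: [A [A [B b]] * [B ( [S [A [B b]]] )]]]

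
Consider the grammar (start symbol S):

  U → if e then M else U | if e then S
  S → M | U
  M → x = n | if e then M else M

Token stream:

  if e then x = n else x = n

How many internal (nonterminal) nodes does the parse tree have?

4

[S [M if e then [M x = n] else [M x = n]]]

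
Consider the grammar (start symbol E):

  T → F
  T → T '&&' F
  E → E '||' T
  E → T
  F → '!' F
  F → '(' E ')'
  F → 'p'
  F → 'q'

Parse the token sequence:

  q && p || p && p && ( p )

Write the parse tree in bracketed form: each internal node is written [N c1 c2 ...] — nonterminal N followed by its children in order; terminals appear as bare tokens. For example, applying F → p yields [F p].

E
E || T
T || T
T && F || T
F && F || T
q && F || T
q && p || T
q && p || T && F
q && p || T && F && F
q && p || F && F && F
q && p || p && F && F
q && p || p && p && F
q && p || p && p && ( E )
q && p || p && p && ( T )
q && p || p && p && ( F )
q && p || p && p && ( p )

[E [E [T [T [F q]] && [F p]]] || [T [T [T [F p]] && [F p]] && [F ( [E [T [F p]]] )]]]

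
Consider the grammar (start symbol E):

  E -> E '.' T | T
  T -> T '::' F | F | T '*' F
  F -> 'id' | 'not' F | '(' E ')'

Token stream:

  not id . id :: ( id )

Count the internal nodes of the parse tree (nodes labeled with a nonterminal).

[E [E [T [F not [F id]]]] . [T [T [F id]] :: [F ( [E [T [F id]]] )]]]

12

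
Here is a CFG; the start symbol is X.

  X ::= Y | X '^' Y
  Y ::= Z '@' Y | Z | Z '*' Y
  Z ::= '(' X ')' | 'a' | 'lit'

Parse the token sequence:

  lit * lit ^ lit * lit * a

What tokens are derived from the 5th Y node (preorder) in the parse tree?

a

[X [X [Y [Z lit] * [Y [Z lit]]]] ^ [Y [Z lit] * [Y [Z lit] * [Y [Z a]]]]]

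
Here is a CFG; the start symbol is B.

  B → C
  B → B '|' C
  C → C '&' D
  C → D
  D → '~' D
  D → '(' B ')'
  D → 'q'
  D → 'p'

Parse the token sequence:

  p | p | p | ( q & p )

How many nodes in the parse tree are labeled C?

6

[B [B [B [B [C [D p]]] | [C [D p]]] | [C [D p]]] | [C [D ( [B [C [C [D q]] & [D p]]] )]]]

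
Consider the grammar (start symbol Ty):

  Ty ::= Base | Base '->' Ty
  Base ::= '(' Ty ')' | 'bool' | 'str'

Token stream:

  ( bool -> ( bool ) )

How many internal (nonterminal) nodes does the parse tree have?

8

[Ty [Base ( [Ty [Base bool] -> [Ty [Base ( [Ty [Base bool]] )]]] )]]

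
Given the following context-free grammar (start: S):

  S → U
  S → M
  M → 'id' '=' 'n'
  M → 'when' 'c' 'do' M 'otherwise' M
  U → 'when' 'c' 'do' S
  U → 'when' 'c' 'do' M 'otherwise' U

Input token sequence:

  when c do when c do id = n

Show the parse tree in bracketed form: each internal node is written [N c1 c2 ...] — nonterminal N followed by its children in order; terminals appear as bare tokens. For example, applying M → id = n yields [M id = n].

[S [U when c do [S [U when c do [S [M id = n]]]]]]

S
U
when c do S
when c do U
when c do when c do S
when c do when c do M
when c do when c do id = n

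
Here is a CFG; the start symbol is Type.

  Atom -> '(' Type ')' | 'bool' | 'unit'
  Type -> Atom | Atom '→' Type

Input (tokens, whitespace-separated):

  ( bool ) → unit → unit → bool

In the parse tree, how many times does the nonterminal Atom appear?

5

[Type [Atom ( [Type [Atom bool]] )] → [Type [Atom unit] → [Type [Atom unit] → [Type [Atom bool]]]]]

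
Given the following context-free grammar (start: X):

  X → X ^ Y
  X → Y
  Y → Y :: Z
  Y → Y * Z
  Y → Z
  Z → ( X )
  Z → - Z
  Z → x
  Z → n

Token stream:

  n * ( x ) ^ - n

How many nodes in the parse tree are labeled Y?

[X [X [Y [Y [Z n]] * [Z ( [X [Y [Z x]]] )]]] ^ [Y [Z - [Z n]]]]

4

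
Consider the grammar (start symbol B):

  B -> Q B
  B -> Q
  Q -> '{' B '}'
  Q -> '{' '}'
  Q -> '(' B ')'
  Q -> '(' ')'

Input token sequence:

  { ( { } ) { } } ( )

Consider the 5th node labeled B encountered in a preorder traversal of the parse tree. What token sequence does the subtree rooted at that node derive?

( )

[B [Q { [B [Q ( [B [Q { }]] )] [B [Q { }]]] }] [B [Q ( )]]]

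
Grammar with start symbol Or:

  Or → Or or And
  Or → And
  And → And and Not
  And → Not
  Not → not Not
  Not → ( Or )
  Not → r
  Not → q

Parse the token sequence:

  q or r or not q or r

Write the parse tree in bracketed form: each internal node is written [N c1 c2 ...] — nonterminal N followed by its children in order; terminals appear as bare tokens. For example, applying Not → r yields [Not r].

[Or [Or [Or [Or [And [Not q]]] or [And [Not r]]] or [And [Not not [Not q]]]] or [And [Not r]]]

Or
Or or And
Or or And or And
Or or And or And or And
And or And or And or And
Not or And or And or And
q or And or And or And
q or Not or And or And
q or r or And or And
q or r or Not or And
q or r or not Not or And
q or r or not q or And
q or r or not q or Not
q or r or not q or r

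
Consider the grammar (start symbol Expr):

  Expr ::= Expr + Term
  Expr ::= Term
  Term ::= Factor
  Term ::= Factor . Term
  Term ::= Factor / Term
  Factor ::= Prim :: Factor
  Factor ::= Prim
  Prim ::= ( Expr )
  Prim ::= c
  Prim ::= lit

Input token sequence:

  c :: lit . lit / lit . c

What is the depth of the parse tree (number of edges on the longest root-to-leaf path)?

7

[Expr [Term [Factor [Prim c] :: [Factor [Prim lit]]] . [Term [Factor [Prim lit]] / [Term [Factor [Prim lit]] . [Term [Factor [Prim c]]]]]]]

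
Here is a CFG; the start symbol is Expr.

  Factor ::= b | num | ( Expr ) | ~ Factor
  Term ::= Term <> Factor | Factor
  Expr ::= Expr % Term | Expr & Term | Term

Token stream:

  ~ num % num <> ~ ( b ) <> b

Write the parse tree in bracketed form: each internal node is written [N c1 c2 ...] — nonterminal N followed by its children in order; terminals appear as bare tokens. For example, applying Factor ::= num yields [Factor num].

Expr
Expr % Term
Term % Term
Factor % Term
~ Factor % Term
~ num % Term
~ num % Term <> Factor
~ num % Term <> Factor <> Factor
~ num % Factor <> Factor <> Factor
~ num % num <> Factor <> Factor
~ num % num <> ~ Factor <> Factor
~ num % num <> ~ ( Expr ) <> Factor
~ num % num <> ~ ( Term ) <> Factor
~ num % num <> ~ ( Factor ) <> Factor
~ num % num <> ~ ( b ) <> Factor
~ num % num <> ~ ( b ) <> b

[Expr [Expr [Term [Factor ~ [Factor num]]]] % [Term [Term [Term [Factor num]] <> [Factor ~ [Factor ( [Expr [Term [Factor b]]] )]]] <> [Factor b]]]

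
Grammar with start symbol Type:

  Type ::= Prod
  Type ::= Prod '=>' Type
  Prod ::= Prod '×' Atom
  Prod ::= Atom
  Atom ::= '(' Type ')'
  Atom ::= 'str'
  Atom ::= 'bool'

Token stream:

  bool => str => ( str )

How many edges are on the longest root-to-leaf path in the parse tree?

[Type [Prod [Atom bool]] => [Type [Prod [Atom str]] => [Type [Prod [Atom ( [Type [Prod [Atom str]]] )]]]]]

8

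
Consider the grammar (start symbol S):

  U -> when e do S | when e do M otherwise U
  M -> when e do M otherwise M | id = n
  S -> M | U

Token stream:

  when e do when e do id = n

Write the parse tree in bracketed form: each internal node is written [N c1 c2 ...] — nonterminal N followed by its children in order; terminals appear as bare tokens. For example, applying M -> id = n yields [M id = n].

[S [U when e do [S [U when e do [S [M id = n]]]]]]

S
U
when e do S
when e do U
when e do when e do S
when e do when e do M
when e do when e do id = n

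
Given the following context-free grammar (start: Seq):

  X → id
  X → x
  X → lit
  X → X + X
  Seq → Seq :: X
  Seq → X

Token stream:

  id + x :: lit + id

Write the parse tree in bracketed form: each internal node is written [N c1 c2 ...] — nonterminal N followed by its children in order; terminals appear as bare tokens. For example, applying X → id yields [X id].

Seq
Seq :: X
X :: X
X + X :: X
id + X :: X
id + x :: X
id + x :: X + X
id + x :: lit + X
id + x :: lit + id

[Seq [Seq [X [X id] + [X x]]] :: [X [X lit] + [X id]]]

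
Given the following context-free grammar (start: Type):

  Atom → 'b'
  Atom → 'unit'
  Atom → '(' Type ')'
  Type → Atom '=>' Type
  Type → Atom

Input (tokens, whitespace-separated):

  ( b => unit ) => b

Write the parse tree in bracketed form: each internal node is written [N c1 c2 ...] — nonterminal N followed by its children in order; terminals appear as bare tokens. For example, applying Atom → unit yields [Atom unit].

[Type [Atom ( [Type [Atom b] => [Type [Atom unit]]] )] => [Type [Atom b]]]

Type
Atom => Type
( Type ) => Type
( Atom => Type ) => Type
( b => Type ) => Type
( b => Atom ) => Type
( b => unit ) => Type
( b => unit ) => Atom
( b => unit ) => b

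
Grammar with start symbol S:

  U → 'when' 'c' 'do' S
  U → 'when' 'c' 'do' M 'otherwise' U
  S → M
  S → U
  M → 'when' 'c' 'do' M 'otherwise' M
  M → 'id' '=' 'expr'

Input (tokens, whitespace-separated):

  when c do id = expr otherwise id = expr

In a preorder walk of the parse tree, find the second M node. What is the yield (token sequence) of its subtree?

id = expr

[S [M when c do [M id = expr] otherwise [M id = expr]]]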